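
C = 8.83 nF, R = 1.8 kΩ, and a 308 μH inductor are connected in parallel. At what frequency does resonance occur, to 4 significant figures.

96.51 kHz

ω₀ = 1/√(LC) = 1/√(0.000308 × 8.83e-09) = 606400 rad/s
f₀ = ω₀/(2π) = 96.51 kHz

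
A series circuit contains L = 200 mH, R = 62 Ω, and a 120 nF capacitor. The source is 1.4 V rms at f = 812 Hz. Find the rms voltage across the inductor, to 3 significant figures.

2.32 V

ω = 2πf = 5102 rad/s
X_L = ωL = 1020 Ω
X_C = 1/(ωC) = 1630 Ω
Net reactance X = X_L − X_C = -613 Ω
Z = 62.0 − j613 Ω
|Z| = √(62.0² + 613²) = 616 Ω
I = V/|Z| = 2.27 mA
V_L = I·|Z_L| = 0.00227 × 1020 = 2.32 V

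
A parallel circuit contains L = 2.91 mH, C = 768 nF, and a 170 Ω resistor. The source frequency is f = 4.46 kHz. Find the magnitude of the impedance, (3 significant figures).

91.2 Ω

ω = 2πf = 28020 rad/s
X_L = ωL = 81.5 Ω
X_C = 1/(ωC) = 46.5 Ω
Parallel: admittances add. Y = 1/R + 1/(jωL) + jωC
Y = (0.00588 + j0.00926) S
|Y| = 0.0110 S → |Z| = 1/|Y| = 91.2 Ω, ∠Z = −∠Y = -57.6°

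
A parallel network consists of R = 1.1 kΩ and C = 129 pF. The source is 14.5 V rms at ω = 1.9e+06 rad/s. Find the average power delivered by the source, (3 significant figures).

191 mW

X_C = 1/(ωC) = 4080 Ω
Parallel: admittances add. Y = 1/R + jωC
Y = (0.000909 + j0.000245) S
|Y| = 0.000942 S → |Z| = 1/|Y| = 1060 Ω, ∠Z = −∠Y = -15.1°
I = V/|Z| = 13.7 mA
P = VI cos φ = 14.5 × 0.0137 × cos(-15.1°) = 191 mW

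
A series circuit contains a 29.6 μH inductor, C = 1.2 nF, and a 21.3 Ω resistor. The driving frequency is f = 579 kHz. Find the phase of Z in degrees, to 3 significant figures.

-80.0°

ω = 2πf = 3.638e+06 rad/s
X_L = ωL = 108 Ω
X_C = 1/(ωC) = 229 Ω
Net reactance X = X_L − X_C = -121 Ω
Z = 21.3 − j121 Ω
|Z| = √(21.3² + 121²) = 123 Ω
∠Z = arctan(-121/21.3) = -80.0°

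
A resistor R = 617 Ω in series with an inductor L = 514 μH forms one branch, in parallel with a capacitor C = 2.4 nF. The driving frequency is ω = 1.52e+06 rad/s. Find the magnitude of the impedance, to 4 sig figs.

341.7 Ω

X_L = ωL = 781.3 Ω
X_C = 1/(ωC) = 274.1 Ω
Branch 1 (R+jX_L): Z₁ = 617.0 + j781.3 Ω, |Z₁| = 995.5 Ω
Branch 2 (−jX_C): Z₂ = −j274.1 Ω
Parallel: Z = Z₁Z₂/(Z₁+Z₂), |Z| = 341.7 Ω, ∠Z = -77.72°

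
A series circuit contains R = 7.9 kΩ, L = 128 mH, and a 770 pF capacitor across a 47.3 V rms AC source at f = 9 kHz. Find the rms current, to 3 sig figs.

ω = 2πf = 56550 rad/s
X_L = ωL = 7240 Ω
X_C = 1/(ωC) = 23000 Ω
Net reactance X = X_L − X_C = -15700 Ω
Z = 7900 − j15700 Ω
|Z| = √(7900² + 15700²) = 17600 Ω
I = V/|Z| = 47.3/17600 = 2.69 mA

2.69 mA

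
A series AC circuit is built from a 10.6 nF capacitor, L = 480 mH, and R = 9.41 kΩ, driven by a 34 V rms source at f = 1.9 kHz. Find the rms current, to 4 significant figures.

ω = 2πf = 11940 rad/s
X_L = ωL = 5730 Ω
X_C = 1/(ωC) = 7902 Ω
Net reactance X = X_L − X_C = -2172 Ω
Z = 9410 − j2172 Ω
|Z| = √(9410² + 2172²) = 9657 Ω
I = V/|Z| = 34/9657 = 3.521 mA

3.521 mA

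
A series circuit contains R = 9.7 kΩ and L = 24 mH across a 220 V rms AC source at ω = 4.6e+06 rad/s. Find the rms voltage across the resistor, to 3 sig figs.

19.3 V

X_L = ωL = 110000 Ω
Z = 9700 + j110000 Ω
|Z| = √(9700² + 110000²) = 111000 Ω
I = V/|Z| = 1.99 mA
V_R = I·|Z_R| = 0.00199 × 9700 = 19.3 V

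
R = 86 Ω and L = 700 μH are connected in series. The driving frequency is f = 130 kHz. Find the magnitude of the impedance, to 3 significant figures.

578 Ω

ω = 2πf = 816800 rad/s
X_L = ωL = 572 Ω
Z = 86.0 + j572 Ω
|Z| = √(86.0² + 572²) = 578 Ω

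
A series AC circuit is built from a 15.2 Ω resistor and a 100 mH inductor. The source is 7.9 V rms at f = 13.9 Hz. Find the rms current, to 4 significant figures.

ω = 2πf = 87.34 rad/s
X_L = ωL = 8.734 Ω
Z = 15.20 + j8.734 Ω
|Z| = √(15.20² + 8.734²) = 17.53 Ω
I = V/|Z| = 7.9/17.53 = 450.6 mA

450.6 mA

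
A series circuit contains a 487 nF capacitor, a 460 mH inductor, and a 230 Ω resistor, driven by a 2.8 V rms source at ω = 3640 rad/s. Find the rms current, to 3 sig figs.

2.47 mA

X_L = ωL = 1670 Ω
X_C = 1/(ωC) = 564 Ω
Net reactance X = X_L − X_C = 1110 Ω
Z = 230 + j1110 Ω
|Z| = √(230² + 1110²) = 1130 Ω
I = V/|Z| = 2.8/1130 = 2.47 mA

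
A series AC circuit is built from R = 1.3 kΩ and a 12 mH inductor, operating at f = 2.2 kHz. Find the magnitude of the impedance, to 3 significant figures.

1310 Ω

ω = 2πf = 13820 rad/s
X_L = ωL = 166 Ω
Z = 1300 + j166 Ω
|Z| = √(1300² + 166²) = 1310 Ω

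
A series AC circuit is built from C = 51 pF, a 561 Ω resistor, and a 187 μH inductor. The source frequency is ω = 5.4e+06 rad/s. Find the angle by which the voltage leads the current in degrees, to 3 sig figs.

X_L = ωL = 1010 Ω
X_C = 1/(ωC) = 3630 Ω
Net reactance X = X_L − X_C = -2620 Ω
Z = 561 − j2620 Ω
|Z| = √(561² + 2620²) = 2680 Ω
∠Z = arctan(-2620/561) = -77.9°

-77.9°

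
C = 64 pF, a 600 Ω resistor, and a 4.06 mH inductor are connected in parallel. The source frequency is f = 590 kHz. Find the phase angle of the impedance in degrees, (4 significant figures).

-5.852°

ω = 2πf = 3.707e+06 rad/s
X_L = ωL = 15050 Ω
X_C = 1/(ωC) = 4215 Ω
Parallel: admittances add. Y = 1/R + 1/(jωL) + jωC
Y = (0.001667 + j0.0001708) S
|Y| = 0.001675 S → |Z| = 1/|Y| = 596.9 Ω, ∠Z = −∠Y = -5.852°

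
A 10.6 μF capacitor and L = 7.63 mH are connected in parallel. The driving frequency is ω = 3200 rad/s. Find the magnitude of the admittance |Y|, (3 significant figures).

X_L = ωL = 24.4 Ω
X_C = 1/(ωC) = 29.5 Ω
Parallel: admittances add. Y = 1/(jωL) + jωC
Y = (0 − j0.00704) S
|Y| = 0.00704 S → |Z| = 1/|Y| = 142 Ω, ∠Z = −∠Y = 90.0°

7.04 mS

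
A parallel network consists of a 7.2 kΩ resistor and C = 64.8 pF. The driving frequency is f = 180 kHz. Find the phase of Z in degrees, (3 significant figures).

-27.8°

ω = 2πf = 1.131e+06 rad/s
X_C = 1/(ωC) = 13600 Ω
Parallel: admittances add. Y = 1/R + jωC
Y = (0.000139 + j7.33e-05) S
|Y| = 0.000157 S → |Z| = 1/|Y| = 6370 Ω, ∠Z = −∠Y = -27.8°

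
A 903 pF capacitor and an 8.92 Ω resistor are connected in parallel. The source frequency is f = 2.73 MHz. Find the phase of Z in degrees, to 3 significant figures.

-7.87°

ω = 2πf = 1.715e+07 rad/s
X_C = 1/(ωC) = 64.6 Ω
Parallel: admittances add. Y = 1/R + jωC
Y = (0.112 + j0.0155) S
|Y| = 0.113 S → |Z| = 1/|Y| = 8.84 Ω, ∠Z = −∠Y = -7.87°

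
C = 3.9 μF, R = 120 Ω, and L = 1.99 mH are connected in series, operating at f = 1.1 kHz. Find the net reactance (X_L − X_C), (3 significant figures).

ω = 2πf = 6912 rad/s
X_L = ωL = 13.8 Ω
X_C = 1/(ωC) = 37.1 Ω
X = 13.8 − 37.1 = -23.3 Ω

-23.3 Ω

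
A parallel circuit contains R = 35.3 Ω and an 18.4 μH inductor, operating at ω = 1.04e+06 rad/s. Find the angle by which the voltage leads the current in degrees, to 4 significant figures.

61.54°

X_L = ωL = 19.14 Ω
Parallel: admittances add. Y = 1/R + 1/(jωL)
Y = (0.02833 − j0.05226) S
|Y| = 0.05944 S → |Z| = 1/|Y| = 16.82 Ω, ∠Z = −∠Y = 61.54°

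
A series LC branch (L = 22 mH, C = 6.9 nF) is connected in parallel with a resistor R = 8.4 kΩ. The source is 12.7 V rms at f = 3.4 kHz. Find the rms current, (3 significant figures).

ω = 2πf = 21360 rad/s
X_L = ωL = 470 Ω
X_C = 1/(ωC) = 6780 Ω
Branch 1: Z₁ = R = 8400 Ω
Branch 2 (series LC): Z₂ = j(X_L − X_C) = −j6310 Ω
Parallel: Z = Z₁Z₂/(Z₁+Z₂), |Z| = 5050 Ω, ∠Z = -53.1°
I = V/|Z| = 12.7/5050 = 2.52 mA

2.52 mA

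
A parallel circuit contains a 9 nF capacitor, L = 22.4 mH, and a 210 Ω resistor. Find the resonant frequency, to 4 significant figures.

11.21 kHz

ω₀ = 1/√(LC) = 1/√(0.0224 × 9e-09) = 70430 rad/s
f₀ = ω₀/(2π) = 11.21 kHz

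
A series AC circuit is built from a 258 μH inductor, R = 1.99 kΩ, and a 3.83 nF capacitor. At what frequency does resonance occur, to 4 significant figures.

160.1 kHz

ω₀ = 1/√(LC) = 1/√(0.000258 × 3.83e-09) = 1.006e+06 rad/s
f₀ = ω₀/(2π) = 160.1 kHz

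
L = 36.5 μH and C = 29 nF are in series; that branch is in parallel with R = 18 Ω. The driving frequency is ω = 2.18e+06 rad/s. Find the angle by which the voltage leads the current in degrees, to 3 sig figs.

15.8°

X_L = ωL = 79.6 Ω
X_C = 1/(ωC) = 15.8 Ω
Branch 1: Z₁ = R = 18.0 Ω
Branch 2 (series LC): Z₂ = j(X_L − X_C) = j63.8 Ω
Parallel: Z = Z₁Z₂/(Z₁+Z₂), |Z| = 17.3 Ω, ∠Z = 15.8°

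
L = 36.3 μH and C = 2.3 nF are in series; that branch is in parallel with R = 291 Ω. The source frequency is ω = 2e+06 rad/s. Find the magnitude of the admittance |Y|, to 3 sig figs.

X_L = ωL = 72.6 Ω
X_C = 1/(ωC) = 217 Ω
Branch 1: Z₁ = R = 291 Ω
Branch 2 (series LC): Z₂ = j(X_L − X_C) = −j145 Ω
Parallel: Z = Z₁Z₂/(Z₁+Z₂), |Z| = 130 Ω, ∠Z = -63.5°
|Y| = 1/|Z| = 7.71 mS

7.71 mS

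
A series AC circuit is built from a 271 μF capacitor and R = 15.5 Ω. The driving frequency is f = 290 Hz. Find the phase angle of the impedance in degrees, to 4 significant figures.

-7.444°

ω = 2πf = 1822 rad/s
X_C = 1/(ωC) = 2.025 Ω
Z = 15.50 − j2.025 Ω
|Z| = √(15.50² + 2.025²) = 15.63 Ω
∠Z = arctan(-2.025/15.50) = -7.444°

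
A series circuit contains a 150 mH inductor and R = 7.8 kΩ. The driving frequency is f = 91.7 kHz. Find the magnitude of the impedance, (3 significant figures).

ω = 2πf = 576200 rad/s
X_L = ωL = 86400 Ω
Z = 7800 + j86400 Ω
|Z| = √(7800² + 86400²) = 86800 Ω

86800 Ω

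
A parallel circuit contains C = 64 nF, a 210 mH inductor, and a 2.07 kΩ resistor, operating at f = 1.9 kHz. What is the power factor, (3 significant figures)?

0.798

ω = 2πf = 11940 rad/s
X_L = ωL = 2510 Ω
X_C = 1/(ωC) = 1310 Ω
Parallel: admittances add. Y = 1/R + 1/(jωL) + jωC
Y = (0.000483 + j0.000365) S
|Y| = 0.000606 S → |Z| = 1/|Y| = 1650 Ω, ∠Z = −∠Y = -37.1°
cos φ = cos(-37.1°) = 0.798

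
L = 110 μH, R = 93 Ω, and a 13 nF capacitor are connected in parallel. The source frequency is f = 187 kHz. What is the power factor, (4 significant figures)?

0.8189

ω = 2πf = 1.175e+06 rad/s
X_L = ωL = 129.2 Ω
X_C = 1/(ωC) = 65.47 Ω
Parallel: admittances add. Y = 1/R + 1/(jωL) + jωC
Y = (0.01075 + j0.007537) S
|Y| = 0.01313 S → |Z| = 1/|Y| = 76.15 Ω, ∠Z = −∠Y = -35.03°
cos φ = cos(-35.03°) = 0.8189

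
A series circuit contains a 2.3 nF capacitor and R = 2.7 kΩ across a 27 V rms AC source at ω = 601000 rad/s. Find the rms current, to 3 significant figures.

X_C = 1/(ωC) = 723 Ω
Z = 2700 − j723 Ω
|Z| = √(2700² + 723²) = 2800 Ω
I = V/|Z| = 27/2800 = 9.66 mA

9.66 mA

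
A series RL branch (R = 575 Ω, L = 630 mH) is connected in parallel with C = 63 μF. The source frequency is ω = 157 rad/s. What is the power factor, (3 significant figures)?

0.173

X_L = ωL = 98.9 Ω
X_C = 1/(ωC) = 101 Ω
Branch 1 (R+jX_L): Z₁ = 575 + j98.9 Ω, |Z₁| = 583 Ω
Branch 2 (−jX_C): Z₂ = −j101 Ω
Parallel: Z = Z₁Z₂/(Z₁+Z₂), |Z| = 103 Ω, ∠Z = -80.0°
cos φ = cos(-80.0°) = 0.173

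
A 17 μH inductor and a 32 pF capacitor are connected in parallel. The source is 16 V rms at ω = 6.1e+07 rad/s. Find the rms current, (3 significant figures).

15.8 mA

X_L = ωL = 1040 Ω
X_C = 1/(ωC) = 512 Ω
Parallel: admittances add. Y = 1/(jωL) + jωC
Y = (0 + j0.000988) S
|Y| = 0.000988 S → |Z| = 1/|Y| = 1010 Ω, ∠Z = −∠Y = -90.0°
I = V/|Z| = 16/1010 = 15.8 mA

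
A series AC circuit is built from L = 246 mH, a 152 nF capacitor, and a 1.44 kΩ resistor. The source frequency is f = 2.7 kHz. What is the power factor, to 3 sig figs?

0.356

ω = 2πf = 16960 rad/s
X_L = ωL = 4170 Ω
X_C = 1/(ωC) = 388 Ω
Net reactance X = X_L − X_C = 3790 Ω
Z = 1440 + j3790 Ω
|Z| = √(1440² + 3790²) = 4050 Ω
∠Z = arctan(3790/1440) = 69.2°
cos φ = cos(69.2°) = 0.356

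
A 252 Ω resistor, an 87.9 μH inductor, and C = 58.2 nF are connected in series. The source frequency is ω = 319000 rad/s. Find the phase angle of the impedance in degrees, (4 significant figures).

-5.851°

X_L = ωL = 28.04 Ω
X_C = 1/(ωC) = 53.86 Ω
Net reactance X = X_L − X_C = -25.82 Ω
Z = 252.0 − j25.82 Ω
|Z| = √(252.0² + 25.82²) = 253.3 Ω
∠Z = arctan(-25.82/252.0) = -5.851°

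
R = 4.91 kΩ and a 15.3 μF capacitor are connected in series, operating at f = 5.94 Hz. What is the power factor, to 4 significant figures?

0.9419

ω = 2πf = 37.32 rad/s
X_C = 1/(ωC) = 1751 Ω
Z = 4910 − j1751 Ω
|Z| = √(4910² + 1751²) = 5213 Ω
∠Z = arctan(-1751/4910) = -19.63°
cos φ = cos(-19.63°) = 0.9419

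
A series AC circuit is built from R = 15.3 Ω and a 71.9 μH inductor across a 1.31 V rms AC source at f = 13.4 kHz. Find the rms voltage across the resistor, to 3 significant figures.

1.22 V

ω = 2πf = 84190 rad/s
X_L = ωL = 6.05 Ω
Z = 15.3 + j6.05 Ω
|Z| = √(15.3² + 6.05²) = 16.5 Ω
I = V/|Z| = 79.6 mA
V_R = I·|Z_R| = 0.0796 × 15.3 = 1.22 V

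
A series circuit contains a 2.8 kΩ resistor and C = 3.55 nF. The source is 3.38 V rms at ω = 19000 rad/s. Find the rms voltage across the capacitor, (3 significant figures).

X_C = 1/(ωC) = 14800 Ω
Z = 2800 − j14800 Ω
|Z| = √(2800² + 14800²) = 15100 Ω
I = V/|Z| = 224 μA
V_C = I·|Z_C| = 0.000224 × 14800 = 3.32 V

3.32 V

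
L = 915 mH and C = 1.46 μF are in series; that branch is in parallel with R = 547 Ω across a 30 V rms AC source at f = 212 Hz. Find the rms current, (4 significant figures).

69.43 mA

ω = 2πf = 1332 rad/s
X_L = ωL = 1219 Ω
X_C = 1/(ωC) = 514.2 Ω
Branch 1: Z₁ = R = 547.0 Ω
Branch 2 (series LC): Z₂ = j(X_L − X_C) = j704.6 Ω
Parallel: Z = Z₁Z₂/(Z₁+Z₂), |Z| = 432.1 Ω, ∠Z = 37.82°
I = V/|Z| = 30/432.1 = 69.43 mA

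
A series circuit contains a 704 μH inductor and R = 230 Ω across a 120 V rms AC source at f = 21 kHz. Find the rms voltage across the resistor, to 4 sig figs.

111.3 V

ω = 2πf = 131900 rad/s
X_L = ωL = 92.89 Ω
Z = 230.0 + j92.89 Ω
|Z| = √(230.0² + 92.89²) = 248.0 Ω
I = V/|Z| = 483.8 mA
V_R = I·|Z_R| = 0.4838 × 230.0 = 111.3 V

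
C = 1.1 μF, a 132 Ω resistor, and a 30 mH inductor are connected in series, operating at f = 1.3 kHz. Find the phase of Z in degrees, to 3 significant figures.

45.4°

ω = 2πf = 8168 rad/s
X_L = ωL = 245 Ω
X_C = 1/(ωC) = 111 Ω
Net reactance X = X_L − X_C = 134 Ω
Z = 132 + j134 Ω
|Z| = √(132² + 134²) = 188 Ω
∠Z = arctan(134/132) = 45.4°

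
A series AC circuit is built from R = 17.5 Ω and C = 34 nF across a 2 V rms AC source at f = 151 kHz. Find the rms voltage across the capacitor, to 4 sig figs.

1.742 V

ω = 2πf = 948800 rad/s
X_C = 1/(ωC) = 31.00 Ω
Z = 17.50 − j31.00 Ω
|Z| = √(17.50² + 31.00²) = 35.60 Ω
I = V/|Z| = 56.18 mA
V_C = I·|Z_C| = 0.05618 × 31.00 = 1.742 V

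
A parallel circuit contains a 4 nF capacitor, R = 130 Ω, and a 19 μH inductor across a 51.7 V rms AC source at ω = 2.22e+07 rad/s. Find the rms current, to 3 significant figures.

4.49 A

X_L = ωL = 422 Ω
X_C = 1/(ωC) = 11.3 Ω
Parallel: admittances add. Y = 1/R + 1/(jωL) + jωC
Y = (0.00769 + j0.0864) S
|Y| = 0.0868 S → |Z| = 1/|Y| = 11.5 Ω, ∠Z = −∠Y = -84.9°
I = V/|Z| = 51.7/11.5 = 4.49 A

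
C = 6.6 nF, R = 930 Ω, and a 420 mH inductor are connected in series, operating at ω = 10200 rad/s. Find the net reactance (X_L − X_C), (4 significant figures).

-10570 Ω

X_L = ωL = 4284 Ω
X_C = 1/(ωC) = 14850 Ω
X = 4284 − 14850 = -10570 Ω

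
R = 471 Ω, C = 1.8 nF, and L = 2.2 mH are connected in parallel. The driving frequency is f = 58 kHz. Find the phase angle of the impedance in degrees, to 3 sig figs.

ω = 2πf = 364400 rad/s
X_L = ωL = 802 Ω
X_C = 1/(ωC) = 1520 Ω
Parallel: admittances add. Y = 1/R + 1/(jωL) + jωC
Y = (0.00212 − j0.000591) S
|Y| = 0.00220 S → |Z| = 1/|Y| = 454 Ω, ∠Z = −∠Y = 15.6°

15.6°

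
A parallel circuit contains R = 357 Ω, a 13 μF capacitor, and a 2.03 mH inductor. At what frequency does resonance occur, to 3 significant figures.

980 Hz

ω₀ = 1/√(LC) = 1/√(0.00203 × 1.3e-05) = 6156 rad/s
f₀ = ω₀/(2π) = 980 Hz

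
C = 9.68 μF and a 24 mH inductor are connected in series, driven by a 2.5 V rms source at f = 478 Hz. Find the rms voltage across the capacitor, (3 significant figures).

2.28 V

ω = 2πf = 3003 rad/s
X_L = ωL = 72.1 Ω
X_C = 1/(ωC) = 34.4 Ω
Net reactance X = X_L − X_C = 37.7 Ω
Z = j37.7 Ω
|Z| = √(0² + 37.7²) = 37.7 Ω
I = V/|Z| = 66.3 mA
V_C = I·|Z_C| = 0.0663 × 34.4 = 2.28 V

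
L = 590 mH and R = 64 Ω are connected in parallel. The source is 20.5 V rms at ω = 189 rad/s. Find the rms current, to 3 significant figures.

X_L = ωL = 112 Ω
Parallel: admittances add. Y = 1/R + 1/(jωL)
Y = (0.0156 − j0.00897) S
|Y| = 0.0180 S → |Z| = 1/|Y| = 55.5 Ω, ∠Z = −∠Y = 29.9°
I = V/|Z| = 20.5/55.5 = 369 mA

369 mA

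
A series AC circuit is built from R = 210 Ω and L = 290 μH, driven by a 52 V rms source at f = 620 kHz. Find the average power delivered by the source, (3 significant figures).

ω = 2πf = 3.896e+06 rad/s
X_L = ωL = 1130 Ω
Z = 210 + j1130 Ω
|Z| = √(210² + 1130²) = 1150 Ω
∠Z = arctan(1130/210) = 79.5°
I = V/|Z| = 45.3 mA
P = VI cos φ = 52 × 0.0453 × cos(79.5°) = 430 mW

430 mW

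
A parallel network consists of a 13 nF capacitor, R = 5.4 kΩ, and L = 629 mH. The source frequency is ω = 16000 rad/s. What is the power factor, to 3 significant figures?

0.863

X_L = ωL = 10100 Ω
X_C = 1/(ωC) = 4810 Ω
Parallel: admittances add. Y = 1/R + 1/(jωL) + jωC
Y = (0.000185 + j0.000109) S
|Y| = 0.000215 S → |Z| = 1/|Y| = 4660 Ω, ∠Z = −∠Y = -30.4°
cos φ = cos(-30.4°) = 0.863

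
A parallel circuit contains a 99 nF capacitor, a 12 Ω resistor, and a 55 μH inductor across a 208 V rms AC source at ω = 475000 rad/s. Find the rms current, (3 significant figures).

X_L = ωL = 26.1 Ω
X_C = 1/(ωC) = 21.3 Ω
Parallel: admittances add. Y = 1/R + 1/(jωL) + jωC
Y = (0.0833 + j0.00875) S
|Y| = 0.0838 S → |Z| = 1/|Y| = 11.9 Ω, ∠Z = −∠Y = -5.99°
I = V/|Z| = 208/11.9 = 17.4 A

17.4 A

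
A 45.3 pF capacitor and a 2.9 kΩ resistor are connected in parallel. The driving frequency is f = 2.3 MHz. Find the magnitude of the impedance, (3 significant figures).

1350 Ω

ω = 2πf = 1.445e+07 rad/s
X_C = 1/(ωC) = 1530 Ω
Parallel: admittances add. Y = 1/R + jωC
Y = (0.000345 + j0.000655) S
|Y| = 0.000740 S → |Z| = 1/|Y| = 1350 Ω, ∠Z = −∠Y = -62.2°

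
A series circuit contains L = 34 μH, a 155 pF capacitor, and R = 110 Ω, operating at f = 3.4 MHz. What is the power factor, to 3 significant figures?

ω = 2πf = 2.136e+07 rad/s
X_L = ωL = 726 Ω
X_C = 1/(ωC) = 302 Ω
Net reactance X = X_L − X_C = 424 Ω
Z = 110 + j424 Ω
|Z| = √(110² + 424²) = 438 Ω
∠Z = arctan(424/110) = 75.5°
cos φ = cos(75.5°) = 0.251

0.251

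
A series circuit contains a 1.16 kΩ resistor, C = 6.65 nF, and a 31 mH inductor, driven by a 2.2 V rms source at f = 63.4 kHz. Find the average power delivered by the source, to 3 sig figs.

38.8 μW

ω = 2πf = 398400 rad/s
X_L = ωL = 12300 Ω
X_C = 1/(ωC) = 377 Ω
Net reactance X = X_L − X_C = 12000 Ω
Z = 1160 + j12000 Ω
|Z| = √(1160² + 12000²) = 12000 Ω
∠Z = arctan(12000/1160) = 84.5°
I = V/|Z| = 183 μA
P = VI cos φ = 2.2 × 0.000183 × cos(84.5°) = 38.8 μW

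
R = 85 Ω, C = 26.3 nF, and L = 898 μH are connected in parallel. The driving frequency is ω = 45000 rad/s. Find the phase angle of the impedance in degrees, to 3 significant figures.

X_L = ωL = 40.4 Ω
X_C = 1/(ωC) = 845 Ω
Parallel: admittances add. Y = 1/R + 1/(jωL) + jωC
Y = (0.0118 − j0.0236) S
|Y| = 0.0263 S → |Z| = 1/|Y| = 38.0 Ω, ∠Z = −∠Y = 63.5°

63.5°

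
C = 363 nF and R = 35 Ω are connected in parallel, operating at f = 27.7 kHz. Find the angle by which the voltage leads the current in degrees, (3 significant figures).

-65.7°

ω = 2πf = 174000 rad/s
X_C = 1/(ωC) = 15.8 Ω
Parallel: admittances add. Y = 1/R + jωC
Y = (0.0286 + j0.0632) S
|Y| = 0.0693 S → |Z| = 1/|Y| = 14.4 Ω, ∠Z = −∠Y = -65.7°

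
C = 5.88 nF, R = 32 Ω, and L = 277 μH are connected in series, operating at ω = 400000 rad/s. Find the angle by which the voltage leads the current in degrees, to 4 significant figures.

X_L = ωL = 110.8 Ω
X_C = 1/(ωC) = 425.2 Ω
Net reactance X = X_L − X_C = -314.4 Ω
Z = 32.00 − j314.4 Ω
|Z| = √(32.00² + 314.4²) = 316.0 Ω
∠Z = arctan(-314.4/32.00) = -84.19°

-84.19°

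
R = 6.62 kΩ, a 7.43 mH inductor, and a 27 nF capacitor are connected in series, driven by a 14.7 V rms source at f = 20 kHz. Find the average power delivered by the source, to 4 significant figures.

ω = 2πf = 125700 rad/s
X_L = ωL = 933.7 Ω
X_C = 1/(ωC) = 294.7 Ω
Net reactance X = X_L − X_C = 638.9 Ω
Z = 6620 + j638.9 Ω
|Z| = √(6620² + 638.9²) = 6651 Ω
∠Z = arctan(638.9/6620) = 5.513°
I = V/|Z| = 2.210 mA
P = VI cos φ = 14.7 × 0.002210 × cos(5.513°) = 32.34 mW

32.34 mW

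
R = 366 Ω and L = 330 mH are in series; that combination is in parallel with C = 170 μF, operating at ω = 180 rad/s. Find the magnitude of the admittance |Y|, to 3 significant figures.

X_L = ωL = 59.4 Ω
X_C = 1/(ωC) = 32.7 Ω
Branch 1 (R+jX_L): Z₁ = 366 + j59.4 Ω, |Z₁| = 371 Ω
Branch 2 (−jX_C): Z₂ = −j32.7 Ω
Parallel: Z = Z₁Z₂/(Z₁+Z₂), |Z| = 33.0 Ω, ∠Z = -85.0°
|Y| = 1/|Z| = 30.3 mS

30.3 mS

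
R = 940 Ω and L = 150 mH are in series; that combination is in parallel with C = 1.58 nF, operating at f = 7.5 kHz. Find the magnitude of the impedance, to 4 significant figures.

14890 Ω

ω = 2πf = 47120 rad/s
X_L = ωL = 7069 Ω
X_C = 1/(ωC) = 13430 Ω
Branch 1 (R+jX_L): Z₁ = 940.0 + j7069 Ω, |Z₁| = 7131 Ω
Branch 2 (−jX_C): Z₂ = −j13430 Ω
Parallel: Z = Z₁Z₂/(Z₁+Z₂), |Z| = 14890 Ω, ∠Z = 74.02°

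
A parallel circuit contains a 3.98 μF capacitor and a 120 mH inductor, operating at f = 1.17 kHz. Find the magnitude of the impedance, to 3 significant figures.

ω = 2πf = 7351 rad/s
X_L = ωL = 882 Ω
X_C = 1/(ωC) = 34.2 Ω
Parallel: admittances add. Y = 1/(jωL) + jωC
Y = (0 + j0.0281) S
|Y| = 0.0281 S → |Z| = 1/|Y| = 35.6 Ω, ∠Z = −∠Y = -90.0°

35.6 Ω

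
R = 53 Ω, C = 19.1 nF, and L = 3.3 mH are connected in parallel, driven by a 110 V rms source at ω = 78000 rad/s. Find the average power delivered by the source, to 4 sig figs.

228.3 W

X_L = ωL = 257.4 Ω
X_C = 1/(ωC) = 671.2 Ω
Parallel: admittances add. Y = 1/R + 1/(jωL) + jωC
Y = (0.01887 − j0.002395) S
|Y| = 0.01902 S → |Z| = 1/|Y| = 52.58 Ω, ∠Z = −∠Y = 7.235°
I = V/|Z| = 2.092 A
P = VI cos φ = 110 × 2.092 × cos(7.235°) = 228.3 W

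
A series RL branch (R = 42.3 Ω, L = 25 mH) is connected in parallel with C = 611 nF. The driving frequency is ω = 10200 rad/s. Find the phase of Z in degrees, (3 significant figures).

X_L = ωL = 255 Ω
X_C = 1/(ωC) = 160 Ω
Branch 1 (R+jX_L): Z₁ = 42.3 + j255 Ω, |Z₁| = 258 Ω
Branch 2 (−jX_C): Z₂ = −j160 Ω
Parallel: Z = Z₁Z₂/(Z₁+Z₂), |Z| = 400 Ω, ∠Z = -75.3°

-75.3°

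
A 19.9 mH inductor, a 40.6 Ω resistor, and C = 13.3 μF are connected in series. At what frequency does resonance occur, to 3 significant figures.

ω₀ = 1/√(LC) = 1/√(0.0199 × 1.33e-05) = 1944 rad/s
f₀ = ω₀/(2π) = 309 Hz

309 Hz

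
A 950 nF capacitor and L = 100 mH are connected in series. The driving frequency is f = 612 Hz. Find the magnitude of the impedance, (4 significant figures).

110.8 Ω

ω = 2πf = 3845 rad/s
X_L = ωL = 384.5 Ω
X_C = 1/(ωC) = 273.7 Ω
Net reactance X = X_L − X_C = 110.8 Ω
Z = j110.8 Ω
|Z| = √(0² + 110.8²) = 110.8 Ω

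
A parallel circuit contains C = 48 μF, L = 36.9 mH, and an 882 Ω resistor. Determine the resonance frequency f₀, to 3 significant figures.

120 Hz

ω₀ = 1/√(LC) = 1/√(0.0369 × 4.8e-05) = 751.4 rad/s
f₀ = ω₀/(2π) = 120 Hz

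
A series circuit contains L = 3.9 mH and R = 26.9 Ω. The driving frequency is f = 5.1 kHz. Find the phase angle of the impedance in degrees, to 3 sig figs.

ω = 2πf = 32040 rad/s
X_L = ωL = 125 Ω
Z = 26.9 + j125 Ω
|Z| = √(26.9² + 125²) = 128 Ω
∠Z = arctan(125/26.9) = 77.9°

77.9°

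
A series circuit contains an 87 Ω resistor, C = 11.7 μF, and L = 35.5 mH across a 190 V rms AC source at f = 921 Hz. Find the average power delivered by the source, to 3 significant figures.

ω = 2πf = 5787 rad/s
X_L = ωL = 205 Ω
X_C = 1/(ωC) = 14.8 Ω
Net reactance X = X_L − X_C = 191 Ω
Z = 87.0 + j191 Ω
|Z| = √(87.0² + 191²) = 210 Ω
∠Z = arctan(191/87.0) = 65.5°
I = V/|Z| = 907 mA
P = VI cos φ = 190 × 0.907 × cos(65.5°) = 71.5 W

71.5 W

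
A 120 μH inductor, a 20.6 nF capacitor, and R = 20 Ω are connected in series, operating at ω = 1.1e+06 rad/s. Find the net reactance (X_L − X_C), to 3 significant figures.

87.9 Ω

X_L = ωL = 132 Ω
X_C = 1/(ωC) = 44.1 Ω
X = 132 − 44.1 = 87.9 Ω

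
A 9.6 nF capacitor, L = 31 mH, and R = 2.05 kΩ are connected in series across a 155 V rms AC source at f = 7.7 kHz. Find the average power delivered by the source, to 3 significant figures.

10.6 W

ω = 2πf = 48380 rad/s
X_L = ωL = 1500 Ω
X_C = 1/(ωC) = 2150 Ω
Net reactance X = X_L − X_C = -653 Ω
Z = 2050 − j653 Ω
|Z| = √(2050² + 653²) = 2150 Ω
∠Z = arctan(-653/2050) = -17.7°
I = V/|Z| = 72.0 mA
P = VI cos φ = 155 × 0.0720 × cos(-17.7°) = 10.6 W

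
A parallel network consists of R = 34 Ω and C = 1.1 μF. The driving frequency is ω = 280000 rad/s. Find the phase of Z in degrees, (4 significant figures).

-84.55°

X_C = 1/(ωC) = 3.247 Ω
Parallel: admittances add. Y = 1/R + jωC
Y = (0.02941 + j0.3080) S
|Y| = 0.3094 S → |Z| = 1/|Y| = 3.232 Ω, ∠Z = −∠Y = -84.55°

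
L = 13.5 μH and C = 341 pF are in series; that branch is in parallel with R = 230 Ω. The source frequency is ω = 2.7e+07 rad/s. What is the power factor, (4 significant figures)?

X_L = ωL = 364.5 Ω
X_C = 1/(ωC) = 108.6 Ω
Branch 1: Z₁ = R = 230.0 Ω
Branch 2 (series LC): Z₂ = j(X_L − X_C) = j255.9 Ω
Parallel: Z = Z₁Z₂/(Z₁+Z₂), |Z| = 171.1 Ω, ∠Z = 41.95°
cos φ = cos(41.95°) = 0.7437

0.7437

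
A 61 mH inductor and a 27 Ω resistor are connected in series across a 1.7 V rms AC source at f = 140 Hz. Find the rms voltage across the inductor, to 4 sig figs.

ω = 2πf = 879.6 rad/s
X_L = ωL = 53.66 Ω
Z = 27.00 + j53.66 Ω
|Z| = √(27.00² + 53.66²) = 60.07 Ω
I = V/|Z| = 28.30 mA
V_L = I·|Z_L| = 0.02830 × 53.66 = 1.519 V

1.519 V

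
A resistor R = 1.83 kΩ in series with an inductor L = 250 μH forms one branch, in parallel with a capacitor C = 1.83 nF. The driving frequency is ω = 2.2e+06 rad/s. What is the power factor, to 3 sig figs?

X_L = ωL = 550 Ω
X_C = 1/(ωC) = 248 Ω
Branch 1 (R+jX_L): Z₁ = 1830 + j550 Ω, |Z₁| = 1910 Ω
Branch 2 (−jX_C): Z₂ = −j248 Ω
Parallel: Z = Z₁Z₂/(Z₁+Z₂), |Z| = 256 Ω, ∠Z = -82.6°
cos φ = cos(-82.6°) = 0.128

0.128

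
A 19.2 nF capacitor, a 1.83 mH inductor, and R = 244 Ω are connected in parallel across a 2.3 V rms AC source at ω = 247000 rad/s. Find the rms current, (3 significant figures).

X_L = ωL = 452 Ω
X_C = 1/(ωC) = 211 Ω
Parallel: admittances add. Y = 1/R + 1/(jωL) + jωC
Y = (0.00410 + j0.00253) S
|Y| = 0.00482 S → |Z| = 1/|Y| = 208 Ω, ∠Z = −∠Y = -31.7°
I = V/|Z| = 2.3/208 = 11.1 mA

11.1 mA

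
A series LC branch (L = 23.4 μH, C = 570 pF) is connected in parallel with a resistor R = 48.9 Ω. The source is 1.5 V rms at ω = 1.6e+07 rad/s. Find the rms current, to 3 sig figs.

31.2 mA

X_L = ωL = 374 Ω
X_C = 1/(ωC) = 110 Ω
Branch 1: Z₁ = R = 48.9 Ω
Branch 2 (series LC): Z₂ = j(X_L − X_C) = j265 Ω
Parallel: Z = Z₁Z₂/(Z₁+Z₂), |Z| = 48.1 Ω, ∠Z = 10.5°
I = V/|Z| = 1.5/48.1 = 31.2 mA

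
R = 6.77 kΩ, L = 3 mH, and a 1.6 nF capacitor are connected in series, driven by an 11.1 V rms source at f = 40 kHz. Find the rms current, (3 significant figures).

ω = 2πf = 251300 rad/s
X_L = ωL = 754 Ω
X_C = 1/(ωC) = 2490 Ω
Net reactance X = X_L − X_C = -1730 Ω
Z = 6770 − j1730 Ω
|Z| = √(6770² + 1730²) = 6990 Ω
I = V/|Z| = 11.1/6990 = 1.59 mA

1.59 mA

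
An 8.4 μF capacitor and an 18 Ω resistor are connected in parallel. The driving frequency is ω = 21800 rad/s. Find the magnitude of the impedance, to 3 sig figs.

5.23 Ω

X_C = 1/(ωC) = 5.46 Ω
Parallel: admittances add. Y = 1/R + jωC
Y = (0.0556 + j0.183) S
|Y| = 0.191 S → |Z| = 1/|Y| = 5.23 Ω, ∠Z = −∠Y = -73.1°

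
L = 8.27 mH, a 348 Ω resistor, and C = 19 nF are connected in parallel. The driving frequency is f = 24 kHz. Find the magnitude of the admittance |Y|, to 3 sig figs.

3.54 mS

ω = 2πf = 150800 rad/s
X_L = ωL = 1250 Ω
X_C = 1/(ωC) = 349 Ω
Parallel: admittances add. Y = 1/R + 1/(jωL) + jωC
Y = (0.00287 + j0.00206) S
|Y| = 0.00354 S → |Z| = 1/|Y| = 283 Ω, ∠Z = −∠Y = -35.7°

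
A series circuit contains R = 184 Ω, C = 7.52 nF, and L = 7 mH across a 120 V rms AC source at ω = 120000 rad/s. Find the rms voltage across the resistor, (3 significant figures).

X_L = ωL = 840 Ω
X_C = 1/(ωC) = 1110 Ω
Net reactance X = X_L − X_C = -268 Ω
Z = 184 − j268 Ω
|Z| = √(184² + 268²) = 325 Ω
I = V/|Z| = 369 mA
V_R = I·|Z_R| = 0.369 × 184 = 67.9 V

67.9 V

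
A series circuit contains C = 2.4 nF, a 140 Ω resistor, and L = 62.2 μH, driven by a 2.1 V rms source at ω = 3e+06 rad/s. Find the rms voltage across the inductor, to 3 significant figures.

X_L = ωL = 187 Ω
X_C = 1/(ωC) = 139 Ω
Net reactance X = X_L − X_C = 47.7 Ω
Z = 140 + j47.7 Ω
|Z| = √(140² + 47.7²) = 148 Ω
I = V/|Z| = 14.2 mA
V_L = I·|Z_L| = 0.0142 × 187 = 2.65 V

2.65 V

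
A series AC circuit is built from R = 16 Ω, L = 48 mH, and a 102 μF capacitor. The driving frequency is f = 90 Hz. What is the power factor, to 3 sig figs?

ω = 2πf = 565.5 rad/s
X_L = ωL = 27.1 Ω
X_C = 1/(ωC) = 17.3 Ω
Net reactance X = X_L − X_C = 9.81 Ω
Z = 16.0 + j9.81 Ω
|Z| = √(16.0² + 9.81²) = 18.8 Ω
∠Z = arctan(9.81/16.0) = 31.5°
cos φ = cos(31.5°) = 0.853

0.853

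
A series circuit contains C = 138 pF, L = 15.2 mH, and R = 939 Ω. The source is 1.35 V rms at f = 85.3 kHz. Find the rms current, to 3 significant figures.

ω = 2πf = 536000 rad/s
X_L = ωL = 8150 Ω
X_C = 1/(ωC) = 13500 Ω
Net reactance X = X_L − X_C = -5370 Ω
Z = 939 − j5370 Ω
|Z| = √(939² + 5370²) = 5460 Ω
I = V/|Z| = 1.35/5460 = 247 μA

247 μA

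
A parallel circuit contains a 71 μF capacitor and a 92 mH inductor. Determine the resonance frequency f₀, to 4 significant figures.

62.27 Hz

ω₀ = 1/√(LC) = 1/√(0.092 × 7.1e-05) = 391.3 rad/s
f₀ = ω₀/(2π) = 62.27 Hz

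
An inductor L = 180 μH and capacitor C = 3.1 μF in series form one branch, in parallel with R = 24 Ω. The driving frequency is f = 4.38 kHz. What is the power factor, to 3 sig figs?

ω = 2πf = 27520 rad/s
X_L = ωL = 4.95 Ω
X_C = 1/(ωC) = 11.7 Ω
Branch 1: Z₁ = R = 24.0 Ω
Branch 2 (series LC): Z₂ = j(X_L − X_C) = −j6.77 Ω
Parallel: Z = Z₁Z₂/(Z₁+Z₂), |Z| = 6.51 Ω, ∠Z = -74.3°
cos φ = cos(-74.3°) = 0.271

0.271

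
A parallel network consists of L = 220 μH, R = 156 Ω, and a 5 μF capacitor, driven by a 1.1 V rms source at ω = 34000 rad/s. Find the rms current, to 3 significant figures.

40.6 mA

X_L = ωL = 7.48 Ω
X_C = 1/(ωC) = 5.88 Ω
Parallel: admittances add. Y = 1/R + 1/(jωL) + jωC
Y = (0.00641 + j0.0363) S
|Y| = 0.0369 S → |Z| = 1/|Y| = 27.1 Ω, ∠Z = −∠Y = -80.0°
I = V/|Z| = 1.1/27.1 = 40.6 mA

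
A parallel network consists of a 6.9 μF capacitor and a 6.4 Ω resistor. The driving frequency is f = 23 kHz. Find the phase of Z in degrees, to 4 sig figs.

-81.09°

ω = 2πf = 144500 rad/s
X_C = 1/(ωC) = 1.003 Ω
Parallel: admittances add. Y = 1/R + jωC
Y = (0.1562 + j0.9971) S
|Y| = 1.009 S → |Z| = 1/|Y| = 0.9908 Ω, ∠Z = −∠Y = -81.09°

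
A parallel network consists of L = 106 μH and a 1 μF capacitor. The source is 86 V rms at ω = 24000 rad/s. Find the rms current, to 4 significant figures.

31.74 A

X_L = ωL = 2.544 Ω
X_C = 1/(ωC) = 41.67 Ω
Parallel: admittances add. Y = 1/(jωL) + jωC
Y = (0 − j0.3691) S
|Y| = 0.3691 S → |Z| = 1/|Y| = 2.709 Ω, ∠Z = −∠Y = 90.00°
I = V/|Z| = 86/2.709 = 31.74 A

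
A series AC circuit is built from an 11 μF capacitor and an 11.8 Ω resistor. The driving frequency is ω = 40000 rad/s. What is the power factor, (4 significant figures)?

X_C = 1/(ωC) = 2.273 Ω
Z = 11.80 − j2.273 Ω
|Z| = √(11.80² + 2.273²) = 12.02 Ω
∠Z = arctan(-2.273/11.80) = -10.90°
cos φ = cos(-10.90°) = 0.9820

0.9820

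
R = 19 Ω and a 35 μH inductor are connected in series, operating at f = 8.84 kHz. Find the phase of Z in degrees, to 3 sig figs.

5.84°

ω = 2πf = 55540 rad/s
X_L = ωL = 1.94 Ω
Z = 19.0 + j1.94 Ω
|Z| = √(19.0² + 1.94²) = 19.1 Ω
∠Z = arctan(1.94/19.0) = 5.84°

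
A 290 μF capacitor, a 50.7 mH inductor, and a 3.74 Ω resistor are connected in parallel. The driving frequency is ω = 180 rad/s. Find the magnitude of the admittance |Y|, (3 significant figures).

X_L = ωL = 9.13 Ω
X_C = 1/(ωC) = 19.2 Ω
Parallel: admittances add. Y = 1/R + 1/(jωL) + jωC
Y = (0.267 − j0.0574) S
|Y| = 0.273 S → |Z| = 1/|Y| = 3.66 Ω, ∠Z = −∠Y = 12.1°

273 mS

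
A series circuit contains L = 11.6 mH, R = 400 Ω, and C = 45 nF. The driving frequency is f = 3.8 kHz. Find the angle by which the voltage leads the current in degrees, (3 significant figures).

ω = 2πf = 23880 rad/s
X_L = ωL = 277 Ω
X_C = 1/(ωC) = 931 Ω
Net reactance X = X_L − X_C = -654 Ω
Z = 400 − j654 Ω
|Z| = √(400² + 654²) = 766 Ω
∠Z = arctan(-654/400) = -58.5°

-58.5°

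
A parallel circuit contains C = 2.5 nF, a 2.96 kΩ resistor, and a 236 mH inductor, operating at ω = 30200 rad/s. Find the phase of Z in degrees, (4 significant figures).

X_L = ωL = 7127 Ω
X_C = 1/(ωC) = 13250 Ω
Parallel: admittances add. Y = 1/R + 1/(jωL) + jωC
Y = (0.0003378 − j6.481e-05) S
|Y| = 0.0003440 S → |Z| = 1/|Y| = 2907 Ω, ∠Z = −∠Y = 10.86°

10.86°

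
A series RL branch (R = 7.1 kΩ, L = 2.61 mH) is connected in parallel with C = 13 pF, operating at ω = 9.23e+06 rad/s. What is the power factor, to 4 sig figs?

0.1363

X_L = ωL = 24090 Ω
X_C = 1/(ωC) = 8334 Ω
Branch 1 (R+jX_L): Z₁ = 7100 + j24090 Ω, |Z₁| = 25110 Ω
Branch 2 (−jX_C): Z₂ = −j8334 Ω
Parallel: Z = Z₁Z₂/(Z₁+Z₂), |Z| = 12110 Ω, ∠Z = -82.16°
cos φ = cos(-82.16°) = 0.1363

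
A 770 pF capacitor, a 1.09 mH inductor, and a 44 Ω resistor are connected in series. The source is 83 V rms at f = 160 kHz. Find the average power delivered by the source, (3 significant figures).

ω = 2πf = 1.005e+06 rad/s
X_L = ωL = 1100 Ω
X_C = 1/(ωC) = 1290 Ω
Net reactance X = X_L − X_C = -196 Ω
Z = 44.0 − j196 Ω
|Z| = √(44.0² + 196²) = 201 Ω
∠Z = arctan(-196/44.0) = -77.4°
I = V/|Z| = 413 mA
P = VI cos φ = 83 × 0.413 × cos(-77.4°) = 7.51 W

7.51 W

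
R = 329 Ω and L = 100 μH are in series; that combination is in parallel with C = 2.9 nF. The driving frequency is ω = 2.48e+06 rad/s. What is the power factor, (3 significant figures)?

0.320

X_L = ωL = 248 Ω
X_C = 1/(ωC) = 139 Ω
Branch 1 (R+jX_L): Z₁ = 329 + j248 Ω, |Z₁| = 412 Ω
Branch 2 (−jX_C): Z₂ = −j139 Ω
Parallel: Z = Z₁Z₂/(Z₁+Z₂), |Z| = 165 Ω, ∠Z = -71.3°
cos φ = cos(-71.3°) = 0.320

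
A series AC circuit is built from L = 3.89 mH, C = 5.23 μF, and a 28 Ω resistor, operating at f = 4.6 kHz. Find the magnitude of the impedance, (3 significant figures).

109 Ω

ω = 2πf = 28900 rad/s
X_L = ωL = 112 Ω
X_C = 1/(ωC) = 6.62 Ω
Net reactance X = X_L − X_C = 106 Ω
Z = 28.0 + j106 Ω
|Z| = √(28.0² + 106²) = 109 Ω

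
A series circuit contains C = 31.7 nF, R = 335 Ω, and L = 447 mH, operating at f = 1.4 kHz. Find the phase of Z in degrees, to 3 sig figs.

ω = 2πf = 8796 rad/s
X_L = ωL = 3930 Ω
X_C = 1/(ωC) = 3590 Ω
Net reactance X = X_L − X_C = 346 Ω
Z = 335 + j346 Ω
|Z| = √(335² + 346²) = 481 Ω
∠Z = arctan(346/335) = 45.9°

45.9°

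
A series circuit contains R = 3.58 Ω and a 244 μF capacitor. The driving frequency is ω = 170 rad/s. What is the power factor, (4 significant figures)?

0.1469

X_C = 1/(ωC) = 24.11 Ω
Z = 3.580 − j24.11 Ω
|Z| = √(3.580² + 24.11²) = 24.37 Ω
∠Z = arctan(-24.11/3.580) = -81.55°
cos φ = cos(-81.55°) = 0.1469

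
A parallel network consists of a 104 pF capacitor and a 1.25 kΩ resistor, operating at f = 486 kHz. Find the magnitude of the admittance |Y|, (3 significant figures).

ω = 2πf = 3.054e+06 rad/s
X_C = 1/(ωC) = 3150 Ω
Parallel: admittances add. Y = 1/R + jωC
Y = (0.000800 + j0.000318) S
|Y| = 0.000861 S → |Z| = 1/|Y| = 1160 Ω, ∠Z = −∠Y = -21.7°

861 μS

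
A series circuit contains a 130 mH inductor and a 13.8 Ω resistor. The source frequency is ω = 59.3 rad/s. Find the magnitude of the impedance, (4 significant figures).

X_L = ωL = 7.709 Ω
Z = 13.80 + j7.709 Ω
|Z| = √(13.80² + 7.709²) = 15.81 Ω

15.81 Ω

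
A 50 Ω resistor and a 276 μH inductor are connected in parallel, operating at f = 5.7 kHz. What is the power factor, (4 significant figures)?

ω = 2πf = 35810 rad/s
X_L = ωL = 9.885 Ω
Parallel: admittances add. Y = 1/R + 1/(jωL)
Y = (0.02000 − j0.1012) S
|Y| = 0.1031 S → |Z| = 1/|Y| = 9.697 Ω, ∠Z = −∠Y = 78.82°
cos φ = cos(78.82°) = 0.1939

0.1939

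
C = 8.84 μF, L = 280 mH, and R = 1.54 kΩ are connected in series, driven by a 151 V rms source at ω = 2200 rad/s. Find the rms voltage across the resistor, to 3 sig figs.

142 V

X_L = ωL = 616 Ω
X_C = 1/(ωC) = 51.4 Ω
Net reactance X = X_L − X_C = 565 Ω
Z = 1540 + j565 Ω
|Z| = √(1540² + 565²) = 1640 Ω
I = V/|Z| = 92.1 mA
V_R = I·|Z_R| = 0.0921 × 1540 = 142 V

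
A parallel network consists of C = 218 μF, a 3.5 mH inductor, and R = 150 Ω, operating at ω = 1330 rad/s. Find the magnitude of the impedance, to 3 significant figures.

13.3 Ω

X_L = ωL = 4.66 Ω
X_C = 1/(ωC) = 3.45 Ω
Parallel: admittances add. Y = 1/R + 1/(jωL) + jωC
Y = (0.00667 + j0.0751) S
|Y| = 0.0754 S → |Z| = 1/|Y| = 13.3 Ω, ∠Z = −∠Y = -84.9°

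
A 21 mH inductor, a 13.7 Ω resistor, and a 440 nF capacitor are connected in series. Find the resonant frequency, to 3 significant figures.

1.66 kHz

ω₀ = 1/√(LC) = 1/√(0.021 × 4.4e-07) = 10400 rad/s
f₀ = ω₀/(2π) = 1.66 kHz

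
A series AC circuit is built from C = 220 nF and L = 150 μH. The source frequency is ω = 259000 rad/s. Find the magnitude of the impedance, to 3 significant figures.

21.3 Ω

X_L = ωL = 38.8 Ω
X_C = 1/(ωC) = 17.6 Ω
Net reactance X = X_L − X_C = 21.3 Ω
Z = j21.3 Ω
|Z| = √(0² + 21.3²) = 21.3 Ω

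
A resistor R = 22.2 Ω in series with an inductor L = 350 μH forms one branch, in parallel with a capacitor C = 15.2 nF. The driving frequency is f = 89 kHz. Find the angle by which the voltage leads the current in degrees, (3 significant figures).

ω = 2πf = 559200 rad/s
X_L = ωL = 196 Ω
X_C = 1/(ωC) = 118 Ω
Branch 1 (R+jX_L): Z₁ = 22.2 + j196 Ω, |Z₁| = 197 Ω
Branch 2 (−jX_C): Z₂ = −j118 Ω
Parallel: Z = Z₁Z₂/(Z₁+Z₂), |Z| = 286 Ω, ∠Z = -80.6°

-80.6°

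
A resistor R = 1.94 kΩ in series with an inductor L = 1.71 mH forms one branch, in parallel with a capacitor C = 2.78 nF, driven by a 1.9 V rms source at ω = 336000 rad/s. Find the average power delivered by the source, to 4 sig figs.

1.711 mW

X_L = ωL = 574.6 Ω
X_C = 1/(ωC) = 1071 Ω
Branch 1 (R+jX_L): Z₁ = 1940 + j574.6 Ω, |Z₁| = 2023 Ω
Branch 2 (−jX_C): Z₂ = −j1071 Ω
Parallel: Z = Z₁Z₂/(Z₁+Z₂), |Z| = 1082 Ω, ∠Z = -59.16°
I = V/|Z| = 1.756 mA
P = VI cos φ = 1.9 × 0.001756 × cos(-59.16°) = 1.711 mW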